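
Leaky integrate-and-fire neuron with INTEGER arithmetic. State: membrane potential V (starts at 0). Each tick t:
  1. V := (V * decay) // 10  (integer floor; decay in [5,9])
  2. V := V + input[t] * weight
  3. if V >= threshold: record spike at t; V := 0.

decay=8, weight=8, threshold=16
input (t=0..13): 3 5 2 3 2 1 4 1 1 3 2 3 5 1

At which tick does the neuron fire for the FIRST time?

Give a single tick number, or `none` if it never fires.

Answer: 0

Derivation:
t=0: input=3 -> V=0 FIRE
t=1: input=5 -> V=0 FIRE
t=2: input=2 -> V=0 FIRE
t=3: input=3 -> V=0 FIRE
t=4: input=2 -> V=0 FIRE
t=5: input=1 -> V=8
t=6: input=4 -> V=0 FIRE
t=7: input=1 -> V=8
t=8: input=1 -> V=14
t=9: input=3 -> V=0 FIRE
t=10: input=2 -> V=0 FIRE
t=11: input=3 -> V=0 FIRE
t=12: input=5 -> V=0 FIRE
t=13: input=1 -> V=8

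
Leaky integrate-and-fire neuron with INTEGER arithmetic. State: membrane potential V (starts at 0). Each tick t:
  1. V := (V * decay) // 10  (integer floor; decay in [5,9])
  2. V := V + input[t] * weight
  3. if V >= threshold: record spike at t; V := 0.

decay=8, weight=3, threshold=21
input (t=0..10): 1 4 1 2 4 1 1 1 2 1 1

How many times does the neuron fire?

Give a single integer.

Answer: 1

Derivation:
t=0: input=1 -> V=3
t=1: input=4 -> V=14
t=2: input=1 -> V=14
t=3: input=2 -> V=17
t=4: input=4 -> V=0 FIRE
t=5: input=1 -> V=3
t=6: input=1 -> V=5
t=7: input=1 -> V=7
t=8: input=2 -> V=11
t=9: input=1 -> V=11
t=10: input=1 -> V=11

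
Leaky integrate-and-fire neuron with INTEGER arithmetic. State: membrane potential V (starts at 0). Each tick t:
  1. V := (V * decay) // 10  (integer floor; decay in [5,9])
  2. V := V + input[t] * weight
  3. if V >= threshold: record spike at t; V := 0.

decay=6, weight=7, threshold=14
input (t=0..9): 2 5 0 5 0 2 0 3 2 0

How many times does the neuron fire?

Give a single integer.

Answer: 6

Derivation:
t=0: input=2 -> V=0 FIRE
t=1: input=5 -> V=0 FIRE
t=2: input=0 -> V=0
t=3: input=5 -> V=0 FIRE
t=4: input=0 -> V=0
t=5: input=2 -> V=0 FIRE
t=6: input=0 -> V=0
t=7: input=3 -> V=0 FIRE
t=8: input=2 -> V=0 FIRE
t=9: input=0 -> V=0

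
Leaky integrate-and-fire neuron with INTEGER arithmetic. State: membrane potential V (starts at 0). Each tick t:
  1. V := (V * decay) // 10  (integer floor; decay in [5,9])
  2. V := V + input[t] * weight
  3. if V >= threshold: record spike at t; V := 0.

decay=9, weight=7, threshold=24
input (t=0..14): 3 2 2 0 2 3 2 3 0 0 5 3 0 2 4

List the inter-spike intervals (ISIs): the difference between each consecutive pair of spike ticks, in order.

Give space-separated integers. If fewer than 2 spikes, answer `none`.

t=0: input=3 -> V=21
t=1: input=2 -> V=0 FIRE
t=2: input=2 -> V=14
t=3: input=0 -> V=12
t=4: input=2 -> V=0 FIRE
t=5: input=3 -> V=21
t=6: input=2 -> V=0 FIRE
t=7: input=3 -> V=21
t=8: input=0 -> V=18
t=9: input=0 -> V=16
t=10: input=5 -> V=0 FIRE
t=11: input=3 -> V=21
t=12: input=0 -> V=18
t=13: input=2 -> V=0 FIRE
t=14: input=4 -> V=0 FIRE

Answer: 3 2 4 3 1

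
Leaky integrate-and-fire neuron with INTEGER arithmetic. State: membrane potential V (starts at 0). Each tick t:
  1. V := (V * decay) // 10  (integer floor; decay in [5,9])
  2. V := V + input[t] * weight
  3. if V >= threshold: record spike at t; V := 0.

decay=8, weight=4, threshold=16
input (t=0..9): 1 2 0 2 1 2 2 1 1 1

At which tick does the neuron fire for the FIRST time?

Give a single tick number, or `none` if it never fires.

t=0: input=1 -> V=4
t=1: input=2 -> V=11
t=2: input=0 -> V=8
t=3: input=2 -> V=14
t=4: input=1 -> V=15
t=5: input=2 -> V=0 FIRE
t=6: input=2 -> V=8
t=7: input=1 -> V=10
t=8: input=1 -> V=12
t=9: input=1 -> V=13

Answer: 5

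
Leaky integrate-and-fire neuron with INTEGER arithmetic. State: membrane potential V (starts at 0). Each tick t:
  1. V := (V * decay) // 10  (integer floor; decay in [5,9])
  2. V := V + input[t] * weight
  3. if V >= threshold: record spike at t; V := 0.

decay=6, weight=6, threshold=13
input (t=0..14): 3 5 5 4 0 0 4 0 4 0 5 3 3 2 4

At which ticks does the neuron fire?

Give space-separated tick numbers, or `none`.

t=0: input=3 -> V=0 FIRE
t=1: input=5 -> V=0 FIRE
t=2: input=5 -> V=0 FIRE
t=3: input=4 -> V=0 FIRE
t=4: input=0 -> V=0
t=5: input=0 -> V=0
t=6: input=4 -> V=0 FIRE
t=7: input=0 -> V=0
t=8: input=4 -> V=0 FIRE
t=9: input=0 -> V=0
t=10: input=5 -> V=0 FIRE
t=11: input=3 -> V=0 FIRE
t=12: input=3 -> V=0 FIRE
t=13: input=2 -> V=12
t=14: input=4 -> V=0 FIRE

Answer: 0 1 2 3 6 8 10 11 12 14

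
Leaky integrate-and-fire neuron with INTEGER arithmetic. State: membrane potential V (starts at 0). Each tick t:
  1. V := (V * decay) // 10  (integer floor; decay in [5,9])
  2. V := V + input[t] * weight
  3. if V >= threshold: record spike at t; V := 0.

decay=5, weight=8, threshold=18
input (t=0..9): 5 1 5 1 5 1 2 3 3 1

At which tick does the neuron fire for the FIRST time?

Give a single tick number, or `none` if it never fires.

t=0: input=5 -> V=0 FIRE
t=1: input=1 -> V=8
t=2: input=5 -> V=0 FIRE
t=3: input=1 -> V=8
t=4: input=5 -> V=0 FIRE
t=5: input=1 -> V=8
t=6: input=2 -> V=0 FIRE
t=7: input=3 -> V=0 FIRE
t=8: input=3 -> V=0 FIRE
t=9: input=1 -> V=8

Answer: 0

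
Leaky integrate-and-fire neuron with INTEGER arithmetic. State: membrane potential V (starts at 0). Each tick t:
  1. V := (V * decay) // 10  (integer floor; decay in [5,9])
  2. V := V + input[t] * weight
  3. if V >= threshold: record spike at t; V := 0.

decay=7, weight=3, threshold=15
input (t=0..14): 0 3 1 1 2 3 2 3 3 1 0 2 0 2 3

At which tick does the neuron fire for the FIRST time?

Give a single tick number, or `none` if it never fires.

t=0: input=0 -> V=0
t=1: input=3 -> V=9
t=2: input=1 -> V=9
t=3: input=1 -> V=9
t=4: input=2 -> V=12
t=5: input=3 -> V=0 FIRE
t=6: input=2 -> V=6
t=7: input=3 -> V=13
t=8: input=3 -> V=0 FIRE
t=9: input=1 -> V=3
t=10: input=0 -> V=2
t=11: input=2 -> V=7
t=12: input=0 -> V=4
t=13: input=2 -> V=8
t=14: input=3 -> V=14

Answer: 5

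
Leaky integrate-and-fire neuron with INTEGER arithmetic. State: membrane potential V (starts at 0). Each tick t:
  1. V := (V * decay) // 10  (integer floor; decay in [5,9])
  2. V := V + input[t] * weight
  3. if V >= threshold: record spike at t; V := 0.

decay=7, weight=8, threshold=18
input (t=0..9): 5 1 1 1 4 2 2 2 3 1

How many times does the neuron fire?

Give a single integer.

Answer: 4

Derivation:
t=0: input=5 -> V=0 FIRE
t=1: input=1 -> V=8
t=2: input=1 -> V=13
t=3: input=1 -> V=17
t=4: input=4 -> V=0 FIRE
t=5: input=2 -> V=16
t=6: input=2 -> V=0 FIRE
t=7: input=2 -> V=16
t=8: input=3 -> V=0 FIRE
t=9: input=1 -> V=8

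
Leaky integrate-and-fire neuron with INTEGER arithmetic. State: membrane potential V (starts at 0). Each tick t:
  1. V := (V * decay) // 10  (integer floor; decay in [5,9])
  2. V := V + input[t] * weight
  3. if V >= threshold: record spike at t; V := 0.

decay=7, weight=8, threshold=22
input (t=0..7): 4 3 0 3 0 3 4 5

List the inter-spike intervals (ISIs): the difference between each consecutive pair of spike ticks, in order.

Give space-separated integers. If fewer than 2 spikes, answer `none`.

t=0: input=4 -> V=0 FIRE
t=1: input=3 -> V=0 FIRE
t=2: input=0 -> V=0
t=3: input=3 -> V=0 FIRE
t=4: input=0 -> V=0
t=5: input=3 -> V=0 FIRE
t=6: input=4 -> V=0 FIRE
t=7: input=5 -> V=0 FIRE

Answer: 1 2 2 1 1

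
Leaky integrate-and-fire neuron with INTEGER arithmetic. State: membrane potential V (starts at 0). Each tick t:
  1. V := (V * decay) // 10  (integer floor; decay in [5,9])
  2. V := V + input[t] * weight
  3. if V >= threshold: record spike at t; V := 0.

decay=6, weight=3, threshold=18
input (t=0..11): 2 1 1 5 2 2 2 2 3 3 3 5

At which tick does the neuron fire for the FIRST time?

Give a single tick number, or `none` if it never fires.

t=0: input=2 -> V=6
t=1: input=1 -> V=6
t=2: input=1 -> V=6
t=3: input=5 -> V=0 FIRE
t=4: input=2 -> V=6
t=5: input=2 -> V=9
t=6: input=2 -> V=11
t=7: input=2 -> V=12
t=8: input=3 -> V=16
t=9: input=3 -> V=0 FIRE
t=10: input=3 -> V=9
t=11: input=5 -> V=0 FIRE

Answer: 3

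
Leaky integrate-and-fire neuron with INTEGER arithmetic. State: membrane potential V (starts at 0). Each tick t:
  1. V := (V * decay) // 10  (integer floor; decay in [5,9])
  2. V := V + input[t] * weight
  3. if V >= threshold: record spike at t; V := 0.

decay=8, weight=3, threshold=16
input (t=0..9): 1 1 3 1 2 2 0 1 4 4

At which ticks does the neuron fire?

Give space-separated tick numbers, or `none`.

t=0: input=1 -> V=3
t=1: input=1 -> V=5
t=2: input=3 -> V=13
t=3: input=1 -> V=13
t=4: input=2 -> V=0 FIRE
t=5: input=2 -> V=6
t=6: input=0 -> V=4
t=7: input=1 -> V=6
t=8: input=4 -> V=0 FIRE
t=9: input=4 -> V=12

Answer: 4 8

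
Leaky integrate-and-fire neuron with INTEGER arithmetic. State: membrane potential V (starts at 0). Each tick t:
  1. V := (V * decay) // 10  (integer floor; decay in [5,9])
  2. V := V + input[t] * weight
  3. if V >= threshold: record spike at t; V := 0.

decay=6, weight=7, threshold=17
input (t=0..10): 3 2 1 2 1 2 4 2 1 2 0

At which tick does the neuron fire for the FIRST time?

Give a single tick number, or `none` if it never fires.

Answer: 0

Derivation:
t=0: input=3 -> V=0 FIRE
t=1: input=2 -> V=14
t=2: input=1 -> V=15
t=3: input=2 -> V=0 FIRE
t=4: input=1 -> V=7
t=5: input=2 -> V=0 FIRE
t=6: input=4 -> V=0 FIRE
t=7: input=2 -> V=14
t=8: input=1 -> V=15
t=9: input=2 -> V=0 FIRE
t=10: input=0 -> V=0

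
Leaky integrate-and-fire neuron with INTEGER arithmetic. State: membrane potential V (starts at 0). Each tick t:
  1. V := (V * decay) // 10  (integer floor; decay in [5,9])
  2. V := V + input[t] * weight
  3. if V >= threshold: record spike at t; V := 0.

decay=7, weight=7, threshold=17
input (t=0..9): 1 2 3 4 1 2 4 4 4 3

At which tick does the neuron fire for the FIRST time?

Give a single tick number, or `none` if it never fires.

Answer: 1

Derivation:
t=0: input=1 -> V=7
t=1: input=2 -> V=0 FIRE
t=2: input=3 -> V=0 FIRE
t=3: input=4 -> V=0 FIRE
t=4: input=1 -> V=7
t=5: input=2 -> V=0 FIRE
t=6: input=4 -> V=0 FIRE
t=7: input=4 -> V=0 FIRE
t=8: input=4 -> V=0 FIRE
t=9: input=3 -> V=0 FIRE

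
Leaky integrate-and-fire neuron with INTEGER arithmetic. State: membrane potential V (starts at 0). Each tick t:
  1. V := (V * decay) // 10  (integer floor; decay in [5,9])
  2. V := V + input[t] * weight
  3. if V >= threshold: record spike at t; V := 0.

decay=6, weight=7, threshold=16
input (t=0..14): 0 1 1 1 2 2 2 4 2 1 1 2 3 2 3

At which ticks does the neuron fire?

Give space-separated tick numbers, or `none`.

Answer: 4 6 7 10 12 14

Derivation:
t=0: input=0 -> V=0
t=1: input=1 -> V=7
t=2: input=1 -> V=11
t=3: input=1 -> V=13
t=4: input=2 -> V=0 FIRE
t=5: input=2 -> V=14
t=6: input=2 -> V=0 FIRE
t=7: input=4 -> V=0 FIRE
t=8: input=2 -> V=14
t=9: input=1 -> V=15
t=10: input=1 -> V=0 FIRE
t=11: input=2 -> V=14
t=12: input=3 -> V=0 FIRE
t=13: input=2 -> V=14
t=14: input=3 -> V=0 FIRE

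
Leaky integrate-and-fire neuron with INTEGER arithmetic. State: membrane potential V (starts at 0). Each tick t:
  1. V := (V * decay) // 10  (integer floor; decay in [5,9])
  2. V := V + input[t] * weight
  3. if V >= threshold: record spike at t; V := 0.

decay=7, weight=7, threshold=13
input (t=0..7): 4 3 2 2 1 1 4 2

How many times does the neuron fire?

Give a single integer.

t=0: input=4 -> V=0 FIRE
t=1: input=3 -> V=0 FIRE
t=2: input=2 -> V=0 FIRE
t=3: input=2 -> V=0 FIRE
t=4: input=1 -> V=7
t=5: input=1 -> V=11
t=6: input=4 -> V=0 FIRE
t=7: input=2 -> V=0 FIRE

Answer: 6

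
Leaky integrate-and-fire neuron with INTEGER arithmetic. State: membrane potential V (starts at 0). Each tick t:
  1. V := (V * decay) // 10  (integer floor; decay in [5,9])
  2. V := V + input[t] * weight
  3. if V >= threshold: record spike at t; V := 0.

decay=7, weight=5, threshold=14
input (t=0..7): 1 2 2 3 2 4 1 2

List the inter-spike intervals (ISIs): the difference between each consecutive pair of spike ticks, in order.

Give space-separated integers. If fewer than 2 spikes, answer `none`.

Answer: 1 2

Derivation:
t=0: input=1 -> V=5
t=1: input=2 -> V=13
t=2: input=2 -> V=0 FIRE
t=3: input=3 -> V=0 FIRE
t=4: input=2 -> V=10
t=5: input=4 -> V=0 FIRE
t=6: input=1 -> V=5
t=7: input=2 -> V=13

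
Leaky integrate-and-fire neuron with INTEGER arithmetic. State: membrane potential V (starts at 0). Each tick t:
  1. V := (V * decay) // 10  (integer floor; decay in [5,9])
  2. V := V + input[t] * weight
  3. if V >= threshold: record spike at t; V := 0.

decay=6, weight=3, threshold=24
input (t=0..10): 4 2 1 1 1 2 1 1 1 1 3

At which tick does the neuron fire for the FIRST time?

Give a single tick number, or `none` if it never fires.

t=0: input=4 -> V=12
t=1: input=2 -> V=13
t=2: input=1 -> V=10
t=3: input=1 -> V=9
t=4: input=1 -> V=8
t=5: input=2 -> V=10
t=6: input=1 -> V=9
t=7: input=1 -> V=8
t=8: input=1 -> V=7
t=9: input=1 -> V=7
t=10: input=3 -> V=13

Answer: none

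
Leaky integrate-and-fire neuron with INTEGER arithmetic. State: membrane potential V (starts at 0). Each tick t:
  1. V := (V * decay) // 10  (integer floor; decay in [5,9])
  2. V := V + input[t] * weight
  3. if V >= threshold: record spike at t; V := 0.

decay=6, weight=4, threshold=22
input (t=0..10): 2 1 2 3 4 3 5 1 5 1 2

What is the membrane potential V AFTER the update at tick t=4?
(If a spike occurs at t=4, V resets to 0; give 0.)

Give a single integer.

t=0: input=2 -> V=8
t=1: input=1 -> V=8
t=2: input=2 -> V=12
t=3: input=3 -> V=19
t=4: input=4 -> V=0 FIRE
t=5: input=3 -> V=12
t=6: input=5 -> V=0 FIRE
t=7: input=1 -> V=4
t=8: input=5 -> V=0 FIRE
t=9: input=1 -> V=4
t=10: input=2 -> V=10

Answer: 0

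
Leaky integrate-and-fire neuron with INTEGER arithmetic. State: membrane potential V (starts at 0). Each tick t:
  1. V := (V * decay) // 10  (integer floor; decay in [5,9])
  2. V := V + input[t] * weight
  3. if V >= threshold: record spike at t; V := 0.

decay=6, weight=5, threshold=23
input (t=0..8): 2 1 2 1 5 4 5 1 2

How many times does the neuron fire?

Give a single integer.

t=0: input=2 -> V=10
t=1: input=1 -> V=11
t=2: input=2 -> V=16
t=3: input=1 -> V=14
t=4: input=5 -> V=0 FIRE
t=5: input=4 -> V=20
t=6: input=5 -> V=0 FIRE
t=7: input=1 -> V=5
t=8: input=2 -> V=13

Answer: 2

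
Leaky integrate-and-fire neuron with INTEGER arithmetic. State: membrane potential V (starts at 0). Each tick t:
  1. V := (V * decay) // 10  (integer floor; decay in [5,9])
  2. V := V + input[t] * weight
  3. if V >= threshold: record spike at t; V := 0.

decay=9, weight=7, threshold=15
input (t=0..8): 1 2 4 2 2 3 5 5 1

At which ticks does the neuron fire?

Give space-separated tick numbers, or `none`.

t=0: input=1 -> V=7
t=1: input=2 -> V=0 FIRE
t=2: input=4 -> V=0 FIRE
t=3: input=2 -> V=14
t=4: input=2 -> V=0 FIRE
t=5: input=3 -> V=0 FIRE
t=6: input=5 -> V=0 FIRE
t=7: input=5 -> V=0 FIRE
t=8: input=1 -> V=7

Answer: 1 2 4 5 6 7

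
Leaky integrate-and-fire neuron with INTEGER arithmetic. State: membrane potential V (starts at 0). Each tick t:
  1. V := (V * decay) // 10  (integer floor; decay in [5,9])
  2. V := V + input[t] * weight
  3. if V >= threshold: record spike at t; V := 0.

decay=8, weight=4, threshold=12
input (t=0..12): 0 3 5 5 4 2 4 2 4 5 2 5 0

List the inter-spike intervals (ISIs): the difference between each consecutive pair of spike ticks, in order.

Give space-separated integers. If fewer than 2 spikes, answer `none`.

Answer: 1 1 1 2 2 1 2

Derivation:
t=0: input=0 -> V=0
t=1: input=3 -> V=0 FIRE
t=2: input=5 -> V=0 FIRE
t=3: input=5 -> V=0 FIRE
t=4: input=4 -> V=0 FIRE
t=5: input=2 -> V=8
t=6: input=4 -> V=0 FIRE
t=7: input=2 -> V=8
t=8: input=4 -> V=0 FIRE
t=9: input=5 -> V=0 FIRE
t=10: input=2 -> V=8
t=11: input=5 -> V=0 FIRE
t=12: input=0 -> V=0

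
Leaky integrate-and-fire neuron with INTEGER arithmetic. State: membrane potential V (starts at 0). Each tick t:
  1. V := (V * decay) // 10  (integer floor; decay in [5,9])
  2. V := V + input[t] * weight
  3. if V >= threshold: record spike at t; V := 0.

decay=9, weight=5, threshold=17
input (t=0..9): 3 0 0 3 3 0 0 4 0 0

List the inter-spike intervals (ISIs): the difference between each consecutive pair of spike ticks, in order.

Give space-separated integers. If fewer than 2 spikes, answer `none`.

t=0: input=3 -> V=15
t=1: input=0 -> V=13
t=2: input=0 -> V=11
t=3: input=3 -> V=0 FIRE
t=4: input=3 -> V=15
t=5: input=0 -> V=13
t=6: input=0 -> V=11
t=7: input=4 -> V=0 FIRE
t=8: input=0 -> V=0
t=9: input=0 -> V=0

Answer: 4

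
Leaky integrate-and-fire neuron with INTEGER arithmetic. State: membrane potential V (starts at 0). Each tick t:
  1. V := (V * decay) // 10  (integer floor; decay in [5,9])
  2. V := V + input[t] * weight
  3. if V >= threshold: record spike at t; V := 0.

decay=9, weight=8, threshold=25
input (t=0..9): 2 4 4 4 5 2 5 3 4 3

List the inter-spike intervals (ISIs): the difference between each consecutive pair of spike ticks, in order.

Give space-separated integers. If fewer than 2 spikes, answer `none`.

t=0: input=2 -> V=16
t=1: input=4 -> V=0 FIRE
t=2: input=4 -> V=0 FIRE
t=3: input=4 -> V=0 FIRE
t=4: input=5 -> V=0 FIRE
t=5: input=2 -> V=16
t=6: input=5 -> V=0 FIRE
t=7: input=3 -> V=24
t=8: input=4 -> V=0 FIRE
t=9: input=3 -> V=24

Answer: 1 1 1 2 2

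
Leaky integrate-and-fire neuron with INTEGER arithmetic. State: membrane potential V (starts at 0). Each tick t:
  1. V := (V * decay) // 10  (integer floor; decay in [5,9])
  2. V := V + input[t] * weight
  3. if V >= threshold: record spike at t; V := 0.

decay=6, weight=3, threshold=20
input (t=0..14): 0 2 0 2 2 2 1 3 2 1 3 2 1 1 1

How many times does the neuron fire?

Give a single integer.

t=0: input=0 -> V=0
t=1: input=2 -> V=6
t=2: input=0 -> V=3
t=3: input=2 -> V=7
t=4: input=2 -> V=10
t=5: input=2 -> V=12
t=6: input=1 -> V=10
t=7: input=3 -> V=15
t=8: input=2 -> V=15
t=9: input=1 -> V=12
t=10: input=3 -> V=16
t=11: input=2 -> V=15
t=12: input=1 -> V=12
t=13: input=1 -> V=10
t=14: input=1 -> V=9

Answer: 0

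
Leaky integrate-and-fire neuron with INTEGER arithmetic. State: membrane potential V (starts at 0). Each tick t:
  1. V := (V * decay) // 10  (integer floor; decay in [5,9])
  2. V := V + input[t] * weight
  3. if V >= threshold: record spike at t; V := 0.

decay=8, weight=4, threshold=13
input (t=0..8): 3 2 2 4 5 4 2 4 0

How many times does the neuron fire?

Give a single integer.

Answer: 5

Derivation:
t=0: input=3 -> V=12
t=1: input=2 -> V=0 FIRE
t=2: input=2 -> V=8
t=3: input=4 -> V=0 FIRE
t=4: input=5 -> V=0 FIRE
t=5: input=4 -> V=0 FIRE
t=6: input=2 -> V=8
t=7: input=4 -> V=0 FIRE
t=8: input=0 -> V=0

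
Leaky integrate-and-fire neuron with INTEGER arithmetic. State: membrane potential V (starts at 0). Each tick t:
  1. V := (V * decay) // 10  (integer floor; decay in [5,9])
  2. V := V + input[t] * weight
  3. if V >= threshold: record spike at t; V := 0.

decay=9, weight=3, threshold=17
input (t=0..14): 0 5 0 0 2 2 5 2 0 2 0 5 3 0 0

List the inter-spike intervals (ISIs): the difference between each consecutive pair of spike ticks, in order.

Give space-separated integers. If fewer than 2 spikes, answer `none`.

t=0: input=0 -> V=0
t=1: input=5 -> V=15
t=2: input=0 -> V=13
t=3: input=0 -> V=11
t=4: input=2 -> V=15
t=5: input=2 -> V=0 FIRE
t=6: input=5 -> V=15
t=7: input=2 -> V=0 FIRE
t=8: input=0 -> V=0
t=9: input=2 -> V=6
t=10: input=0 -> V=5
t=11: input=5 -> V=0 FIRE
t=12: input=3 -> V=9
t=13: input=0 -> V=8
t=14: input=0 -> V=7

Answer: 2 4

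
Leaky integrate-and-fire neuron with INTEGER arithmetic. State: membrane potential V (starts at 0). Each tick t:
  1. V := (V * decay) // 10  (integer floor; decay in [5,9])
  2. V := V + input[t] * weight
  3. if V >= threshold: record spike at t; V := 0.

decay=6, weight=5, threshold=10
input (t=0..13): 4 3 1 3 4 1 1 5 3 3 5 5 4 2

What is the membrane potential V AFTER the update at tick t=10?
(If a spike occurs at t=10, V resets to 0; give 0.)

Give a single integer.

Answer: 0

Derivation:
t=0: input=4 -> V=0 FIRE
t=1: input=3 -> V=0 FIRE
t=2: input=1 -> V=5
t=3: input=3 -> V=0 FIRE
t=4: input=4 -> V=0 FIRE
t=5: input=1 -> V=5
t=6: input=1 -> V=8
t=7: input=5 -> V=0 FIRE
t=8: input=3 -> V=0 FIRE
t=9: input=3 -> V=0 FIRE
t=10: input=5 -> V=0 FIRE
t=11: input=5 -> V=0 FIRE
t=12: input=4 -> V=0 FIRE
t=13: input=2 -> V=0 FIRE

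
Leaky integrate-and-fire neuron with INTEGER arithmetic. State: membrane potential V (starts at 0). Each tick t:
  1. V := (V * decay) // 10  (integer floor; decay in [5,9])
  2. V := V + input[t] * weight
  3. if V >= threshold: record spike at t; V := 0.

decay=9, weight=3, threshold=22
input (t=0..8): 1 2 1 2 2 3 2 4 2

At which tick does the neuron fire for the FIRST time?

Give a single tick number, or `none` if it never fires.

t=0: input=1 -> V=3
t=1: input=2 -> V=8
t=2: input=1 -> V=10
t=3: input=2 -> V=15
t=4: input=2 -> V=19
t=5: input=3 -> V=0 FIRE
t=6: input=2 -> V=6
t=7: input=4 -> V=17
t=8: input=2 -> V=21

Answer: 5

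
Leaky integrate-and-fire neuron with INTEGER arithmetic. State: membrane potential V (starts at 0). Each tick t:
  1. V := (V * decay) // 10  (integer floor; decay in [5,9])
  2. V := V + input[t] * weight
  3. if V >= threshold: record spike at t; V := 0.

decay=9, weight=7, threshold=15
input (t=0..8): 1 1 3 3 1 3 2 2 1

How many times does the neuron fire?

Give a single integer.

Answer: 4

Derivation:
t=0: input=1 -> V=7
t=1: input=1 -> V=13
t=2: input=3 -> V=0 FIRE
t=3: input=3 -> V=0 FIRE
t=4: input=1 -> V=7
t=5: input=3 -> V=0 FIRE
t=6: input=2 -> V=14
t=7: input=2 -> V=0 FIRE
t=8: input=1 -> V=7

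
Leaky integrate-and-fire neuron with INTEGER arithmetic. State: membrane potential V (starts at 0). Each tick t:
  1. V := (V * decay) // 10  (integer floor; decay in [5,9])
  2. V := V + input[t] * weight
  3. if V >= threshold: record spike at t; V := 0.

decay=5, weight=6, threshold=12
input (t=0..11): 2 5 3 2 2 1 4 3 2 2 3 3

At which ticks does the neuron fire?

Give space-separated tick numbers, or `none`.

Answer: 0 1 2 3 4 6 7 8 9 10 11

Derivation:
t=0: input=2 -> V=0 FIRE
t=1: input=5 -> V=0 FIRE
t=2: input=3 -> V=0 FIRE
t=3: input=2 -> V=0 FIRE
t=4: input=2 -> V=0 FIRE
t=5: input=1 -> V=6
t=6: input=4 -> V=0 FIRE
t=7: input=3 -> V=0 FIRE
t=8: input=2 -> V=0 FIRE
t=9: input=2 -> V=0 FIRE
t=10: input=3 -> V=0 FIRE
t=11: input=3 -> V=0 FIRE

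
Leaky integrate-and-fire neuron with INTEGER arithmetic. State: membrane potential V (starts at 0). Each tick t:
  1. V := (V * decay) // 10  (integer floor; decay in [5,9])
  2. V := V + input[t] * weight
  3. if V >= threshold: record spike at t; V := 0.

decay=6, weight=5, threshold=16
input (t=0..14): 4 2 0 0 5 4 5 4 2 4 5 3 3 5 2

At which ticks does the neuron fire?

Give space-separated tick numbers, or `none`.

t=0: input=4 -> V=0 FIRE
t=1: input=2 -> V=10
t=2: input=0 -> V=6
t=3: input=0 -> V=3
t=4: input=5 -> V=0 FIRE
t=5: input=4 -> V=0 FIRE
t=6: input=5 -> V=0 FIRE
t=7: input=4 -> V=0 FIRE
t=8: input=2 -> V=10
t=9: input=4 -> V=0 FIRE
t=10: input=5 -> V=0 FIRE
t=11: input=3 -> V=15
t=12: input=3 -> V=0 FIRE
t=13: input=5 -> V=0 FIRE
t=14: input=2 -> V=10

Answer: 0 4 5 6 7 9 10 12 13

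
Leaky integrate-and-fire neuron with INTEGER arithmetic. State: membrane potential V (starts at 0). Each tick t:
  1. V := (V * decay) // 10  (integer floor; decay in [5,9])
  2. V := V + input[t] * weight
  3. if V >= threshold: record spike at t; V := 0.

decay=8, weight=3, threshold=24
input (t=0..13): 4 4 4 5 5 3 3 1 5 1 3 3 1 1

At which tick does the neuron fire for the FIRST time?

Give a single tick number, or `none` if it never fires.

Answer: 2

Derivation:
t=0: input=4 -> V=12
t=1: input=4 -> V=21
t=2: input=4 -> V=0 FIRE
t=3: input=5 -> V=15
t=4: input=5 -> V=0 FIRE
t=5: input=3 -> V=9
t=6: input=3 -> V=16
t=7: input=1 -> V=15
t=8: input=5 -> V=0 FIRE
t=9: input=1 -> V=3
t=10: input=3 -> V=11
t=11: input=3 -> V=17
t=12: input=1 -> V=16
t=13: input=1 -> V=15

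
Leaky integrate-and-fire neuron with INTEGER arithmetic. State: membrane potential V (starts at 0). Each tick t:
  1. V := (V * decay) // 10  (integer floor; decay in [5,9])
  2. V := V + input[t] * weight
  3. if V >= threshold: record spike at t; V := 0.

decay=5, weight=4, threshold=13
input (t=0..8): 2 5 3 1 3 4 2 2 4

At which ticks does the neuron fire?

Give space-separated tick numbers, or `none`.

t=0: input=2 -> V=8
t=1: input=5 -> V=0 FIRE
t=2: input=3 -> V=12
t=3: input=1 -> V=10
t=4: input=3 -> V=0 FIRE
t=5: input=4 -> V=0 FIRE
t=6: input=2 -> V=8
t=7: input=2 -> V=12
t=8: input=4 -> V=0 FIRE

Answer: 1 4 5 8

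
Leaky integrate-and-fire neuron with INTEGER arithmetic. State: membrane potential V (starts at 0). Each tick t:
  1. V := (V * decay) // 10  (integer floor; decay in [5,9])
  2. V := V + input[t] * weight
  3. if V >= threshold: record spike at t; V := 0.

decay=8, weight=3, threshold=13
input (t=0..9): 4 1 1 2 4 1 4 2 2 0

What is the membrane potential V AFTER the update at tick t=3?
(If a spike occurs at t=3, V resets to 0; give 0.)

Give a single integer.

Answer: 0

Derivation:
t=0: input=4 -> V=12
t=1: input=1 -> V=12
t=2: input=1 -> V=12
t=3: input=2 -> V=0 FIRE
t=4: input=4 -> V=12
t=5: input=1 -> V=12
t=6: input=4 -> V=0 FIRE
t=7: input=2 -> V=6
t=8: input=2 -> V=10
t=9: input=0 -> V=8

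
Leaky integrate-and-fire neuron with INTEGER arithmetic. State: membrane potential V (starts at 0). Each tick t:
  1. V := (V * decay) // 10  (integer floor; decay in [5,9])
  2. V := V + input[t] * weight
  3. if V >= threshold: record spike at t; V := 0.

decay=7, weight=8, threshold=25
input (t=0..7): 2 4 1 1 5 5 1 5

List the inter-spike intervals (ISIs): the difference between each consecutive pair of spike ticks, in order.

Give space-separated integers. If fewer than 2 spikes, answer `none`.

t=0: input=2 -> V=16
t=1: input=4 -> V=0 FIRE
t=2: input=1 -> V=8
t=3: input=1 -> V=13
t=4: input=5 -> V=0 FIRE
t=5: input=5 -> V=0 FIRE
t=6: input=1 -> V=8
t=7: input=5 -> V=0 FIRE

Answer: 3 1 2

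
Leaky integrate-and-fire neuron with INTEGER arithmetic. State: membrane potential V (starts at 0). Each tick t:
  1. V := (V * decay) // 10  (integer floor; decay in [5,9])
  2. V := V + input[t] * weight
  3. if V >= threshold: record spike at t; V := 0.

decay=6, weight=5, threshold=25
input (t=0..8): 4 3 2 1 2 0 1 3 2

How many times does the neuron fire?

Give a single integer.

t=0: input=4 -> V=20
t=1: input=3 -> V=0 FIRE
t=2: input=2 -> V=10
t=3: input=1 -> V=11
t=4: input=2 -> V=16
t=5: input=0 -> V=9
t=6: input=1 -> V=10
t=7: input=3 -> V=21
t=8: input=2 -> V=22

Answer: 1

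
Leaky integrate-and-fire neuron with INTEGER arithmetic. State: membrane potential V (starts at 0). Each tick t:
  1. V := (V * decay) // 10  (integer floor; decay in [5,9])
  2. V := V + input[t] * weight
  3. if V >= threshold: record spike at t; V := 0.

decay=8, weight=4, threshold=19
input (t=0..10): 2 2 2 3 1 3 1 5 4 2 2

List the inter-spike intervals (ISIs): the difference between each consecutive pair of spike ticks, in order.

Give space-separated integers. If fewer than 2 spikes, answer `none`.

t=0: input=2 -> V=8
t=1: input=2 -> V=14
t=2: input=2 -> V=0 FIRE
t=3: input=3 -> V=12
t=4: input=1 -> V=13
t=5: input=3 -> V=0 FIRE
t=6: input=1 -> V=4
t=7: input=5 -> V=0 FIRE
t=8: input=4 -> V=16
t=9: input=2 -> V=0 FIRE
t=10: input=2 -> V=8

Answer: 3 2 2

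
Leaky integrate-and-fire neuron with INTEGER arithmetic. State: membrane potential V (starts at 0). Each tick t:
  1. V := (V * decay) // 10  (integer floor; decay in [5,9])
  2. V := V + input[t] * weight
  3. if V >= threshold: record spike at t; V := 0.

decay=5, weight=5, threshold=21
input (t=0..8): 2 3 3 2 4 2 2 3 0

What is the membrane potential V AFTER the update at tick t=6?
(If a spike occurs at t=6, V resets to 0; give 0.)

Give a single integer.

t=0: input=2 -> V=10
t=1: input=3 -> V=20
t=2: input=3 -> V=0 FIRE
t=3: input=2 -> V=10
t=4: input=4 -> V=0 FIRE
t=5: input=2 -> V=10
t=6: input=2 -> V=15
t=7: input=3 -> V=0 FIRE
t=8: input=0 -> V=0

Answer: 15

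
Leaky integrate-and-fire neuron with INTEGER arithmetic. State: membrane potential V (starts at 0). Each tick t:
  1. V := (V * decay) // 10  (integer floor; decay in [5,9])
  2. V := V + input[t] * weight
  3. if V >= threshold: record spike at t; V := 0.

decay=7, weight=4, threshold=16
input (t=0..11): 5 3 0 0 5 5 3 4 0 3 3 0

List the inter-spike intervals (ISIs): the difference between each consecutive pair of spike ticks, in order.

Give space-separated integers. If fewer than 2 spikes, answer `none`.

Answer: 4 1 2 3

Derivation:
t=0: input=5 -> V=0 FIRE
t=1: input=3 -> V=12
t=2: input=0 -> V=8
t=3: input=0 -> V=5
t=4: input=5 -> V=0 FIRE
t=5: input=5 -> V=0 FIRE
t=6: input=3 -> V=12
t=7: input=4 -> V=0 FIRE
t=8: input=0 -> V=0
t=9: input=3 -> V=12
t=10: input=3 -> V=0 FIRE
t=11: input=0 -> V=0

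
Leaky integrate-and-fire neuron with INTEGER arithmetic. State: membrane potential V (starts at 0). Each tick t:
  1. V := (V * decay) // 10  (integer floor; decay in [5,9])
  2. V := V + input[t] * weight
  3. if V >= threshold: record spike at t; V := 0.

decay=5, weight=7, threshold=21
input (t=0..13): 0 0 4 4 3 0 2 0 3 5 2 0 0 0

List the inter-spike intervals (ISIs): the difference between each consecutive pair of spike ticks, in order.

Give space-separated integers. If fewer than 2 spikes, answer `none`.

t=0: input=0 -> V=0
t=1: input=0 -> V=0
t=2: input=4 -> V=0 FIRE
t=3: input=4 -> V=0 FIRE
t=4: input=3 -> V=0 FIRE
t=5: input=0 -> V=0
t=6: input=2 -> V=14
t=7: input=0 -> V=7
t=8: input=3 -> V=0 FIRE
t=9: input=5 -> V=0 FIRE
t=10: input=2 -> V=14
t=11: input=0 -> V=7
t=12: input=0 -> V=3
t=13: input=0 -> V=1

Answer: 1 1 4 1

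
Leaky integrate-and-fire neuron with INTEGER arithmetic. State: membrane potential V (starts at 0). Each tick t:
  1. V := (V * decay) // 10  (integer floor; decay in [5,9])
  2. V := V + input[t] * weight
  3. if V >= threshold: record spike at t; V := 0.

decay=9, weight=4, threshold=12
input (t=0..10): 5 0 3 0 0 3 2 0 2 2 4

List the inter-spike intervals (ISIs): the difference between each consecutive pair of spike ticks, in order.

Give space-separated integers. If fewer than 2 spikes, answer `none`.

t=0: input=5 -> V=0 FIRE
t=1: input=0 -> V=0
t=2: input=3 -> V=0 FIRE
t=3: input=0 -> V=0
t=4: input=0 -> V=0
t=5: input=3 -> V=0 FIRE
t=6: input=2 -> V=8
t=7: input=0 -> V=7
t=8: input=2 -> V=0 FIRE
t=9: input=2 -> V=8
t=10: input=4 -> V=0 FIRE

Answer: 2 3 3 2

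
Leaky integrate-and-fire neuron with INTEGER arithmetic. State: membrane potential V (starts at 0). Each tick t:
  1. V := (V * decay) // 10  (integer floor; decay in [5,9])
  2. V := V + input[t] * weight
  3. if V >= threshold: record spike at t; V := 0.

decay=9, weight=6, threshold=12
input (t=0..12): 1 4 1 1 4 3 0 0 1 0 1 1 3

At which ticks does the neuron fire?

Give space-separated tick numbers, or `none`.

Answer: 1 4 5 11 12

Derivation:
t=0: input=1 -> V=6
t=1: input=4 -> V=0 FIRE
t=2: input=1 -> V=6
t=3: input=1 -> V=11
t=4: input=4 -> V=0 FIRE
t=5: input=3 -> V=0 FIRE
t=6: input=0 -> V=0
t=7: input=0 -> V=0
t=8: input=1 -> V=6
t=9: input=0 -> V=5
t=10: input=1 -> V=10
t=11: input=1 -> V=0 FIRE
t=12: input=3 -> V=0 FIRE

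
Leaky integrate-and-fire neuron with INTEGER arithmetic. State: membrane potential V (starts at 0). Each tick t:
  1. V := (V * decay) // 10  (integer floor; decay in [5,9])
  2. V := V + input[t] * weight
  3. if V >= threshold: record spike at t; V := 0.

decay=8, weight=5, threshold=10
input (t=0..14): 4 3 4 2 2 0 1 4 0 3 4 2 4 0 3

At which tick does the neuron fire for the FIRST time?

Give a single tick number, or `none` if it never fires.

t=0: input=4 -> V=0 FIRE
t=1: input=3 -> V=0 FIRE
t=2: input=4 -> V=0 FIRE
t=3: input=2 -> V=0 FIRE
t=4: input=2 -> V=0 FIRE
t=5: input=0 -> V=0
t=6: input=1 -> V=5
t=7: input=4 -> V=0 FIRE
t=8: input=0 -> V=0
t=9: input=3 -> V=0 FIRE
t=10: input=4 -> V=0 FIRE
t=11: input=2 -> V=0 FIRE
t=12: input=4 -> V=0 FIRE
t=13: input=0 -> V=0
t=14: input=3 -> V=0 FIRE

Answer: 0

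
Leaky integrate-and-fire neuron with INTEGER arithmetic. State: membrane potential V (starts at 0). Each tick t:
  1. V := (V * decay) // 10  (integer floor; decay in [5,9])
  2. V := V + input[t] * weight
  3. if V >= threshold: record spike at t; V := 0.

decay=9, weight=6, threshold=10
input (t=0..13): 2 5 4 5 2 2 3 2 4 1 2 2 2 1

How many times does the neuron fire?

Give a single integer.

t=0: input=2 -> V=0 FIRE
t=1: input=5 -> V=0 FIRE
t=2: input=4 -> V=0 FIRE
t=3: input=5 -> V=0 FIRE
t=4: input=2 -> V=0 FIRE
t=5: input=2 -> V=0 FIRE
t=6: input=3 -> V=0 FIRE
t=7: input=2 -> V=0 FIRE
t=8: input=4 -> V=0 FIRE
t=9: input=1 -> V=6
t=10: input=2 -> V=0 FIRE
t=11: input=2 -> V=0 FIRE
t=12: input=2 -> V=0 FIRE
t=13: input=1 -> V=6

Answer: 12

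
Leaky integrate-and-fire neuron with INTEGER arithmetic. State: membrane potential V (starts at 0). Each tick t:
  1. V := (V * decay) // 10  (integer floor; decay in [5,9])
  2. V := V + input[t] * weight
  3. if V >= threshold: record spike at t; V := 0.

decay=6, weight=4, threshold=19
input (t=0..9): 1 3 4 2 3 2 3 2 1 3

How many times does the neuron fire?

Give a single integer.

Answer: 2

Derivation:
t=0: input=1 -> V=4
t=1: input=3 -> V=14
t=2: input=4 -> V=0 FIRE
t=3: input=2 -> V=8
t=4: input=3 -> V=16
t=5: input=2 -> V=17
t=6: input=3 -> V=0 FIRE
t=7: input=2 -> V=8
t=8: input=1 -> V=8
t=9: input=3 -> V=16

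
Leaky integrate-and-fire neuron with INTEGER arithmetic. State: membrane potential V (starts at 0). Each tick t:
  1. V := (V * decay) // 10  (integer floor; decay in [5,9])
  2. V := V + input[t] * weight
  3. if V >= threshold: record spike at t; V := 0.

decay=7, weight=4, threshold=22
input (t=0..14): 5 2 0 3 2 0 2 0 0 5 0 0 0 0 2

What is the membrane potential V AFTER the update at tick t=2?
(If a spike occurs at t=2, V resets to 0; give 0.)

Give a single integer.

t=0: input=5 -> V=20
t=1: input=2 -> V=0 FIRE
t=2: input=0 -> V=0
t=3: input=3 -> V=12
t=4: input=2 -> V=16
t=5: input=0 -> V=11
t=6: input=2 -> V=15
t=7: input=0 -> V=10
t=8: input=0 -> V=7
t=9: input=5 -> V=0 FIRE
t=10: input=0 -> V=0
t=11: input=0 -> V=0
t=12: input=0 -> V=0
t=13: input=0 -> V=0
t=14: input=2 -> V=8

Answer: 0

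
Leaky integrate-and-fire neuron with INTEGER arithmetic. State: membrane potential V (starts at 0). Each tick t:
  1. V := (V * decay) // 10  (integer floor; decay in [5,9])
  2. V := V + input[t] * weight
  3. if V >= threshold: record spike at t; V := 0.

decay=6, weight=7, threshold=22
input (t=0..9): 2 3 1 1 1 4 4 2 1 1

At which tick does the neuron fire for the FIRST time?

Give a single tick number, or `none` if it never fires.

Answer: 1

Derivation:
t=0: input=2 -> V=14
t=1: input=3 -> V=0 FIRE
t=2: input=1 -> V=7
t=3: input=1 -> V=11
t=4: input=1 -> V=13
t=5: input=4 -> V=0 FIRE
t=6: input=4 -> V=0 FIRE
t=7: input=2 -> V=14
t=8: input=1 -> V=15
t=9: input=1 -> V=16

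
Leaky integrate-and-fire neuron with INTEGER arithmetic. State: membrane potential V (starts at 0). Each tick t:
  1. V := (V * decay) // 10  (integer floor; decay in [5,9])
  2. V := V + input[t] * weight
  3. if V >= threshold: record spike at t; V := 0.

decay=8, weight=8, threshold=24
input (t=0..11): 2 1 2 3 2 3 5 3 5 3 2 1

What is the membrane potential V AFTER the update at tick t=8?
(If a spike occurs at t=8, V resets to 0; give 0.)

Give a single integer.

Answer: 0

Derivation:
t=0: input=2 -> V=16
t=1: input=1 -> V=20
t=2: input=2 -> V=0 FIRE
t=3: input=3 -> V=0 FIRE
t=4: input=2 -> V=16
t=5: input=3 -> V=0 FIRE
t=6: input=5 -> V=0 FIRE
t=7: input=3 -> V=0 FIRE
t=8: input=5 -> V=0 FIRE
t=9: input=3 -> V=0 FIRE
t=10: input=2 -> V=16
t=11: input=1 -> V=20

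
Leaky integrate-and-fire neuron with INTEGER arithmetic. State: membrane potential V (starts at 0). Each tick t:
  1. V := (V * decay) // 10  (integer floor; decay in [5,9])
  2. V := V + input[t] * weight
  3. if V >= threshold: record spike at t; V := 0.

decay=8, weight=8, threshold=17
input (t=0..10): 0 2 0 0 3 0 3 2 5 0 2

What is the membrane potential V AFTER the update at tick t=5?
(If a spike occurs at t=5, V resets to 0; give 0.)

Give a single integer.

t=0: input=0 -> V=0
t=1: input=2 -> V=16
t=2: input=0 -> V=12
t=3: input=0 -> V=9
t=4: input=3 -> V=0 FIRE
t=5: input=0 -> V=0
t=6: input=3 -> V=0 FIRE
t=7: input=2 -> V=16
t=8: input=5 -> V=0 FIRE
t=9: input=0 -> V=0
t=10: input=2 -> V=16

Answer: 0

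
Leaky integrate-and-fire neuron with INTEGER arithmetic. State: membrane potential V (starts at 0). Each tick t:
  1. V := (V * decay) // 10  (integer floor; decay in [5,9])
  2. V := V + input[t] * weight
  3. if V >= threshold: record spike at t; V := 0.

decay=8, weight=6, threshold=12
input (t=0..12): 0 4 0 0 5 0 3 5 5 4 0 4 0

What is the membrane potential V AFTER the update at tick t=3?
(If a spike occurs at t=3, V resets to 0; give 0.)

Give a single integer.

t=0: input=0 -> V=0
t=1: input=4 -> V=0 FIRE
t=2: input=0 -> V=0
t=3: input=0 -> V=0
t=4: input=5 -> V=0 FIRE
t=5: input=0 -> V=0
t=6: input=3 -> V=0 FIRE
t=7: input=5 -> V=0 FIRE
t=8: input=5 -> V=0 FIRE
t=9: input=4 -> V=0 FIRE
t=10: input=0 -> V=0
t=11: input=4 -> V=0 FIRE
t=12: input=0 -> V=0

Answer: 0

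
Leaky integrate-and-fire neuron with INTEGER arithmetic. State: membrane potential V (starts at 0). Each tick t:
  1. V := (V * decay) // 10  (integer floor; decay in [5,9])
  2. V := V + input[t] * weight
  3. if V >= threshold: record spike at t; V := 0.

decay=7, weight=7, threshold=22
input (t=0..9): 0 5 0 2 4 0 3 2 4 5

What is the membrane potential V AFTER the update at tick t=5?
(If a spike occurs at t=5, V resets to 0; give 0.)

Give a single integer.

Answer: 0

Derivation:
t=0: input=0 -> V=0
t=1: input=5 -> V=0 FIRE
t=2: input=0 -> V=0
t=3: input=2 -> V=14
t=4: input=4 -> V=0 FIRE
t=5: input=0 -> V=0
t=6: input=3 -> V=21
t=7: input=2 -> V=0 FIRE
t=8: input=4 -> V=0 FIRE
t=9: input=5 -> V=0 FIRE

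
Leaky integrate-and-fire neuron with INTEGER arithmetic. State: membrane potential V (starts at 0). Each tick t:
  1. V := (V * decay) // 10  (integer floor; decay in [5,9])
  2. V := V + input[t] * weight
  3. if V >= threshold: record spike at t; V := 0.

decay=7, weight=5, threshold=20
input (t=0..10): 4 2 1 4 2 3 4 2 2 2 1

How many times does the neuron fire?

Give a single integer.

Answer: 5

Derivation:
t=0: input=4 -> V=0 FIRE
t=1: input=2 -> V=10
t=2: input=1 -> V=12
t=3: input=4 -> V=0 FIRE
t=4: input=2 -> V=10
t=5: input=3 -> V=0 FIRE
t=6: input=4 -> V=0 FIRE
t=7: input=2 -> V=10
t=8: input=2 -> V=17
t=9: input=2 -> V=0 FIRE
t=10: input=1 -> V=5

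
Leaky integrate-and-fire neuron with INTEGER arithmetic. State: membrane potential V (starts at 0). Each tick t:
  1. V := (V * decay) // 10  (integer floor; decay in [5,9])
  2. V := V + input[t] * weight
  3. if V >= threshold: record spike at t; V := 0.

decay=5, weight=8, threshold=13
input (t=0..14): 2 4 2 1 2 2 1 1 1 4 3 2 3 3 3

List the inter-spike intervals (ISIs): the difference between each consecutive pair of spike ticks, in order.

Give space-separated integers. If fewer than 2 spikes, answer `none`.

Answer: 1 1 2 1 3 1 1 1 1 1 1

Derivation:
t=0: input=2 -> V=0 FIRE
t=1: input=4 -> V=0 FIRE
t=2: input=2 -> V=0 FIRE
t=3: input=1 -> V=8
t=4: input=2 -> V=0 FIRE
t=5: input=2 -> V=0 FIRE
t=6: input=1 -> V=8
t=7: input=1 -> V=12
t=8: input=1 -> V=0 FIRE
t=9: input=4 -> V=0 FIRE
t=10: input=3 -> V=0 FIRE
t=11: input=2 -> V=0 FIRE
t=12: input=3 -> V=0 FIRE
t=13: input=3 -> V=0 FIRE
t=14: input=3 -> V=0 FIRE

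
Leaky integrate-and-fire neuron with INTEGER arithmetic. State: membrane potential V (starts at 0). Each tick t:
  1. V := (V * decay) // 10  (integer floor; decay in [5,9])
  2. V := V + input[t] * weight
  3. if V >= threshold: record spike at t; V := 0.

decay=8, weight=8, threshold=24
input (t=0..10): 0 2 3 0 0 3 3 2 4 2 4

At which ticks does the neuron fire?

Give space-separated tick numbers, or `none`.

Answer: 2 5 6 8 10

Derivation:
t=0: input=0 -> V=0
t=1: input=2 -> V=16
t=2: input=3 -> V=0 FIRE
t=3: input=0 -> V=0
t=4: input=0 -> V=0
t=5: input=3 -> V=0 FIRE
t=6: input=3 -> V=0 FIRE
t=7: input=2 -> V=16
t=8: input=4 -> V=0 FIRE
t=9: input=2 -> V=16
t=10: input=4 -> V=0 FIRE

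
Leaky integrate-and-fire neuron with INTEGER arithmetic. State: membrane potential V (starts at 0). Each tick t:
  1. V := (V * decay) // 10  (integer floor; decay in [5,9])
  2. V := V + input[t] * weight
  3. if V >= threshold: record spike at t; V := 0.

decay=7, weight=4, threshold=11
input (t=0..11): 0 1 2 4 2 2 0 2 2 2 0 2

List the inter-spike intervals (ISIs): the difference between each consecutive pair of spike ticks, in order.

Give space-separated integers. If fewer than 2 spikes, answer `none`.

Answer: 2 3 3

Derivation:
t=0: input=0 -> V=0
t=1: input=1 -> V=4
t=2: input=2 -> V=10
t=3: input=4 -> V=0 FIRE
t=4: input=2 -> V=8
t=5: input=2 -> V=0 FIRE
t=6: input=0 -> V=0
t=7: input=2 -> V=8
t=8: input=2 -> V=0 FIRE
t=9: input=2 -> V=8
t=10: input=0 -> V=5
t=11: input=2 -> V=0 FIRE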